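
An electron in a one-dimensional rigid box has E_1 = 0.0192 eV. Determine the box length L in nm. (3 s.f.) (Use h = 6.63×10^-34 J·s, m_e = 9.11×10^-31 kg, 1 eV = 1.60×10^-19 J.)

From E_n = n²h²/(8m_eL²), L = n·h/√(8m_eE_n).
E_1 = 0.0192 eV = 3.072×10^-21 J, so L = 1·6.63×10^-34/√(8·9.11×10^-31·3.072×10^-21) = 4.43×10^-9 m = 4.43 nm.

L = 4.43 nm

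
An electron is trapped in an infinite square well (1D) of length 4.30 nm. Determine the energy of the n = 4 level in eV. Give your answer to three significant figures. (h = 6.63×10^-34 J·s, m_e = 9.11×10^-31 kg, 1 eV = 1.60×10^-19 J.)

E_4 = 0.326 eV

For an infinite well E_n = n²h²/(8m_eL²), so E_1 = h²/(8m_eL²) = (6.63×10^-34)²/(8·9.11×10^-31·(4.30×10^-9 m)²) = 3.262×10^-21 J.
Then E_4 = 4²·E_1 = 16·3.262×10^-21 J = 5.219×10^-20 J.
Converting, E_4 = 5.219×10^-20 J / (1.60×10^-19 J/eV) = 0.326 eV.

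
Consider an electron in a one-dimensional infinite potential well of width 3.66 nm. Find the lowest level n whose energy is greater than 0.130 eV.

n = 3

E_1 = h²/(8m_eL²) = 4.498×10^-21 J = 0.02808 eV.
Need n² > 0.130/0.02808 = 4.630, i.e. n > 2.152.
The smallest integer satisfying this is n = 3.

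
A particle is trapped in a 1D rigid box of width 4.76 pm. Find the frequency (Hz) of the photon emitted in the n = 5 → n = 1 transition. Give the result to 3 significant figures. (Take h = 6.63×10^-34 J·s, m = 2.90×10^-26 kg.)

E_1 = h²/(8mL²) = 8.362×10^-20 J and ΔE = (5² − 1²)E_1 = 2.007×10^-18 J.
f = ΔE/h = 2.007×10^-18/6.63×10^-34 = 3.03×10^15 Hz.

f = 3.03×10^15 Hz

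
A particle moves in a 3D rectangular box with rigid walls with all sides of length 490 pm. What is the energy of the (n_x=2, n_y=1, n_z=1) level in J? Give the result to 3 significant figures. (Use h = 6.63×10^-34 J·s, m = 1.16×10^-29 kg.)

For a 3D rectangular well E = (h²/8m)·Σ n_i²/L_i² = (6.63×10^-34)²/(8·1.16×10^-29) · [2²/(490 pm)² + 1²/(490 pm)² + 1²/(490 pm)²].
Evaluating gives E = 1.18×10^-19 J.

E = 1.18×10^-19 J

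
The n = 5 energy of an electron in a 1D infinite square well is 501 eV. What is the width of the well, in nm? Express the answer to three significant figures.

From E_n = n²h²/(8m_eL²), L = n·h/√(8m_eE_n).
E_5 = 501 eV = 8.026×10^-17 J, so L = 5·6.626×10^-34/√(8·9.109×10^-31·8.026×10^-17) = 1.37×10^-10 m = 0.137 nm.

L = 0.137 nm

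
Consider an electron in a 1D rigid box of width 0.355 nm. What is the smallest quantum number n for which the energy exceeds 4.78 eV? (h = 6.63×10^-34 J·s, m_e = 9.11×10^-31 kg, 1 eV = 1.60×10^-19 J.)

E_1 = h²/(8m_eL²) = 4.786×10^-19 J = 2.991 eV.
Need n² > 4.78/2.991 = 1.598, i.e. n > 1.264.
The smallest integer satisfying this is n = 2.

n = 2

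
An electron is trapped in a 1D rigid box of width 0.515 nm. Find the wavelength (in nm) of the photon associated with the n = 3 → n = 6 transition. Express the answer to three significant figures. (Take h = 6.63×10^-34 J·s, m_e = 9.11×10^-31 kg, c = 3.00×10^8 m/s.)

E_1 = h²/(8m_eL²) = 2.274×10^-19 J, so ΔE = (6² − 3²)E_1 = 6.140×10^-18 J.
λ = hc/ΔE = (6.63×10^-34·3.00×10^8)/6.140×10^-18 = 3.24×10^-8 m = 32.4 nm.

λ = 32.4 nm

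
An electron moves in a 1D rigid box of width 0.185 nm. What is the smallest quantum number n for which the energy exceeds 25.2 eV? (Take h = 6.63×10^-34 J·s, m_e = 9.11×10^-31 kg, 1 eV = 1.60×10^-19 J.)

n = 2

E_1 = h²/(8m_eL²) = 1.762×10^-18 J = 11.01 eV.
Need n² > 25.2/11.01 = 2.289, i.e. n > 1.513.
The smallest integer satisfying this is n = 2.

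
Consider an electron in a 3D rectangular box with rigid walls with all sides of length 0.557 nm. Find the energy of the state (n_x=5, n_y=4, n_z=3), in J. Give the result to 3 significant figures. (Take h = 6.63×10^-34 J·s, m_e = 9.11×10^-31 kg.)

For a 3D rectangular well E = (h²/8m_e)·Σ n_i²/L_i² = (6.63×10^-34)²/(8·9.11×10^-31) · [5²/(0.557 nm)² + 4²/(0.557 nm)² + 3²/(0.557 nm)²].
Evaluating gives E = 9.72×10^-18 J.

E = 9.72×10^-18 J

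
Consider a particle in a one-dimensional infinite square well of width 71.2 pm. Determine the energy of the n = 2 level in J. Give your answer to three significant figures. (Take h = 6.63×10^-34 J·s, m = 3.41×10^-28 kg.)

For an infinite well E_n = n²h²/(8mL²), so E_1 = h²/(8mL²) = (6.63×10^-34)²/(8·3.41×10^-28·(7.12×10^-11 m)²) = 3.179×10^-20 J.
Then E_2 = 2²·E_1 = 4·3.179×10^-20 J = 1.27×10^-19 J.

E_2 = 1.27×10^-19 J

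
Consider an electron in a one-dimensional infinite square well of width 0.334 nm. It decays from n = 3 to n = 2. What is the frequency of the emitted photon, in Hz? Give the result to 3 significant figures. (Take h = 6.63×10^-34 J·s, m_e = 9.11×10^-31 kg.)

f = 4.08×10^15 Hz

E_1 = h²/(8m_eL²) = 5.407×10^-19 J and ΔE = (3² − 2²)E_1 = 2.704×10^-18 J.
f = ΔE/h = 2.704×10^-18/6.63×10^-34 = 4.08×10^15 Hz.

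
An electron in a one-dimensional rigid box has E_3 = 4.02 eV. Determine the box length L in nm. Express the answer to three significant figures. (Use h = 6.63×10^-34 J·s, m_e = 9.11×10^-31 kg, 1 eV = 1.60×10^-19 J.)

L = 0.919 nm

From E_n = n²h²/(8m_eL²), L = n·h/√(8m_eE_n).
E_3 = 4.02 eV = 6.432×10^-19 J, so L = 3·6.63×10^-34/√(8·9.11×10^-31·6.432×10^-19) = 9.19×10^-10 m = 0.919 nm.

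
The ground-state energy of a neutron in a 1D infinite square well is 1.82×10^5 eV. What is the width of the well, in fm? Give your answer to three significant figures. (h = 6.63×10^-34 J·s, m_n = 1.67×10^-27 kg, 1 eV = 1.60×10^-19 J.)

From E_n = n²h²/(8m_nL²), L = n·h/√(8m_nE_n).
E_1 = 1.82×10^5 eV = 2.912×10^-14 J, so L = 1·6.63×10^-34/√(8·1.67×10^-27·2.912×10^-14) = 3.36×10^-14 m = 33.6 fm.

L = 33.6 fm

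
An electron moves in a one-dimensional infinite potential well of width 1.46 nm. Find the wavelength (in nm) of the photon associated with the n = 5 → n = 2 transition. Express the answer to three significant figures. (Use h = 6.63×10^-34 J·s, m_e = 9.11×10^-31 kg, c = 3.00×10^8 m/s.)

λ = 335 nm

E_1 = h²/(8m_eL²) = 2.830×10^-20 J, so ΔE = (5² − 2²)E_1 = 5.943×10^-19 J.
λ = hc/ΔE = (6.63×10^-34·3.00×10^8)/5.943×10^-19 = 3.35×10^-7 m = 335 nm.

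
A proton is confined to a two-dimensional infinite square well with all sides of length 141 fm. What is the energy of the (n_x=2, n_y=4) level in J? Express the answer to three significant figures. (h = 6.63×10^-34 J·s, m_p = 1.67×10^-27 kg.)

E = 3.31×10^-14 J

For a 2D rectangular well E = (h²/8m_p)·Σ n_i²/L_i² = (6.63×10^-34)²/(8·1.67×10^-27) · [2²/(141 fm)² + 4²/(141 fm)²].
Evaluating gives E = 3.31×10^-14 J.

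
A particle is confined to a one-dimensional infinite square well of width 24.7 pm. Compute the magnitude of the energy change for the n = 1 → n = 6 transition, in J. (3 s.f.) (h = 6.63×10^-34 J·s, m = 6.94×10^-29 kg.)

|ΔE| = 4.54×10^-17 J

E_1 = h²/(8mL²) = 1.298×10^-18 J.
|ΔE| = |1² − 6²|·E_1 = 35·1.298×10^-18 J = 4.54×10^-17 J.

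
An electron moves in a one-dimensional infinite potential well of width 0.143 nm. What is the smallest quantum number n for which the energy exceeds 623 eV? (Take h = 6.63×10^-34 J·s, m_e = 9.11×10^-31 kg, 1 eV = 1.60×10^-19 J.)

E_1 = h²/(8m_eL²) = 2.949×10^-18 J = 18.43 eV.
Need n² > 623/18.43 = 33.80, i.e. n > 5.814.
The smallest integer satisfying this is n = 6.

n = 6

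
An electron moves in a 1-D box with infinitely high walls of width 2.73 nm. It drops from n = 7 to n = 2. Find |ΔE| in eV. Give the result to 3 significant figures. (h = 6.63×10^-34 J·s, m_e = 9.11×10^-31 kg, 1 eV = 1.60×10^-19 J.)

|ΔE| = 2.28 eV

E_1 = h²/(8m_eL²) = 8.093×10^-21 J.
|ΔE| = |7² − 2²|·E_1 = 45·8.093×10^-21 J = 3.642×10^-19 J = 2.28 eV.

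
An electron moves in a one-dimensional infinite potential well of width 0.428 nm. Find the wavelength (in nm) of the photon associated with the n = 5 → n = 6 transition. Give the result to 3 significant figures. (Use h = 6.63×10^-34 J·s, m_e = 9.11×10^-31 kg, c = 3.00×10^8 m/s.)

λ = 54.9 nm

E_1 = h²/(8m_eL²) = 3.293×10^-19 J, so ΔE = (6² − 5²)E_1 = 3.622×10^-18 J.
λ = hc/ΔE = (6.63×10^-34·3.00×10^8)/3.622×10^-18 = 5.49×10^-8 m = 54.9 nm.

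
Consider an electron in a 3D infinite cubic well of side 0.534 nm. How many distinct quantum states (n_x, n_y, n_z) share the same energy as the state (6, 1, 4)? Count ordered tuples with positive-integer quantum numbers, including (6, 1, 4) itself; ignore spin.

The level has n_x² + n_y² + n_z² = 53. The ordered positive-integer solutions are (1, 4, 6), (1, 6, 4), (4, 1, 6), (4, 6, 1), (6, 1, 4), (6, 4, 1).
That gives 6 states.

degeneracy = 6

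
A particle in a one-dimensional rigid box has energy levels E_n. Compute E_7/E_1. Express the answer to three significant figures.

49.0

E_n ∝ n², so E_7/E_1 = 7²/1² = 49/1 = 49.0.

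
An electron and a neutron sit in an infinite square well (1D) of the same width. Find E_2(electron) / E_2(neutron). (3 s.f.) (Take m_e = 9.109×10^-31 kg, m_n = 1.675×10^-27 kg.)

E_n ∝ 1/m at fixed n and L, so the ratio is m_n/m_e = 1.675×10^-27/9.109×10^-31 = 1.84×10^3.

1.84×10^3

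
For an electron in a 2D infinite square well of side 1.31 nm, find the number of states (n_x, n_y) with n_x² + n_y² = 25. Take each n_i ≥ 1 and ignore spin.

degeneracy = 2

The level has n_x² + n_y² = 25. The ordered positive-integer solutions are (3, 4), (4, 3).
That gives 2 states.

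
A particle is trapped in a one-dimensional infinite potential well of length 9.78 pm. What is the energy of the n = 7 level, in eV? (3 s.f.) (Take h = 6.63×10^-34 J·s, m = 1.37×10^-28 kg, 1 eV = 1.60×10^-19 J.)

For an infinite well E_n = n²h²/(8mL²), so E_1 = h²/(8mL²) = (6.63×10^-34)²/(8·1.37×10^-28·(9.78×10^-12 m)²) = 4.193×10^-18 J.
Then E_7 = 7²·E_1 = 49·4.193×10^-18 J = 2.055×10^-16 J.
Converting, E_7 = 2.055×10^-16 J / (1.60×10^-19 J/eV) = 1.28×10^3 eV.

E_7 = 1.28×10^3 eV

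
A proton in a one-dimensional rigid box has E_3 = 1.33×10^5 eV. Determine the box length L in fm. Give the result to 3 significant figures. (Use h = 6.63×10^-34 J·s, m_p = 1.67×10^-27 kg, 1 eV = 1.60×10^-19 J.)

L = 118 fm

From E_n = n²h²/(8m_pL²), L = n·h/√(8m_pE_n).
E_3 = 1.33×10^5 eV = 2.128×10^-14 J, so L = 3·6.63×10^-34/√(8·1.67×10^-27·2.128×10^-14) = 1.18×10^-13 m = 118 fm.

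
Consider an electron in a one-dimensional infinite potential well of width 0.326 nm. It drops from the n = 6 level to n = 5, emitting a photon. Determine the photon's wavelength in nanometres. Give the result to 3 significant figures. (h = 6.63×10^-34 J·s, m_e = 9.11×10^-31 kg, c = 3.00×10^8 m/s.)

λ = 31.9 nm

E_1 = h²/(8m_eL²) = 5.675×10^-19 J, so ΔE = (6² − 5²)E_1 = 6.242×10^-18 J.
λ = hc/ΔE = (6.63×10^-34·3.00×10^8)/6.242×10^-18 = 3.19×10^-8 m = 31.9 nm.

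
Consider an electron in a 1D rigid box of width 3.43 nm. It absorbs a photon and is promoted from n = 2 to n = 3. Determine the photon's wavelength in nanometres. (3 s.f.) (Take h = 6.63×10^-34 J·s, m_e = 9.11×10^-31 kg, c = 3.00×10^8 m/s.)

E_1 = h²/(8m_eL²) = 5.127×10^-21 J, so ΔE = (3² − 2²)E_1 = 2.564×10^-20 J.
λ = hc/ΔE = (6.63×10^-34·3.00×10^8)/2.564×10^-20 = 7.76×10^-6 m = 7.76×10^3 nm.

λ = 7.76×10^3 nm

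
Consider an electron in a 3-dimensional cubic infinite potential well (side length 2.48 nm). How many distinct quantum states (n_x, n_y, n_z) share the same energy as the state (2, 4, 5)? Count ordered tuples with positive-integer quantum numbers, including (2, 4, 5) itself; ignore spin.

The level has n_x² + n_y² + n_z² = 45. The ordered positive-integer solutions are (2, 4, 5), (2, 5, 4), (4, 2, 5), (4, 5, 2), (5, 2, 4), (5, 4, 2).
That gives 6 states.

degeneracy = 6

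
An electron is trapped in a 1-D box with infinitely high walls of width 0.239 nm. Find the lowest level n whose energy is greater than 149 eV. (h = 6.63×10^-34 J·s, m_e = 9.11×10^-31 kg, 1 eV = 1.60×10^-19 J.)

n = 5

E_1 = h²/(8m_eL²) = 1.056×10^-18 J = 6.600 eV.
Need n² > 149/6.600 = 22.58, i.e. n > 4.752.
The smallest integer satisfying this is n = 5.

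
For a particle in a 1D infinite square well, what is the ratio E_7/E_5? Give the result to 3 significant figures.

E_n ∝ n², so E_7/E_5 = 7²/5² = 49/25 = 1.96.

1.96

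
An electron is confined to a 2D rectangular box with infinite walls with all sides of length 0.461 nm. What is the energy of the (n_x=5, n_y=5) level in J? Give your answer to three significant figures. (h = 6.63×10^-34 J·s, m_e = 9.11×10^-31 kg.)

For a 2D rectangular well E = (h²/8m_e)·Σ n_i²/L_i² = (6.63×10^-34)²/(8·9.11×10^-31) · [5²/(0.461 nm)² + 5²/(0.461 nm)²].
Evaluating gives E = 1.42×10^-17 J.

E = 1.42×10^-17 J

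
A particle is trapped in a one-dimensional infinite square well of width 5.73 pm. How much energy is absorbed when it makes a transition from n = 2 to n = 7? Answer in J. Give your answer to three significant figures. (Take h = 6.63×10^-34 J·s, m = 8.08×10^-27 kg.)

E_1 = h²/(8mL²) = 2.071×10^-19 J.
|ΔE| = |2² − 7²|·E_1 = 45·2.071×10^-19 J = 9.32×10^-18 J.

|ΔE| = 9.32×10^-18 J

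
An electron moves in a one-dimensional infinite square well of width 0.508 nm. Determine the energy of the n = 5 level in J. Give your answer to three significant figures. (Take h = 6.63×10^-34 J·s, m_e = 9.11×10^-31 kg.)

E_5 = 5.84×10^-18 J

For an infinite well E_n = n²h²/(8m_eL²), so E_1 = h²/(8m_eL²) = (6.63×10^-34)²/(8·9.11×10^-31·(5.08×10^-10 m)²) = 2.337×10^-19 J.
Then E_5 = 5²·E_1 = 25·2.337×10^-19 J = 5.84×10^-18 J.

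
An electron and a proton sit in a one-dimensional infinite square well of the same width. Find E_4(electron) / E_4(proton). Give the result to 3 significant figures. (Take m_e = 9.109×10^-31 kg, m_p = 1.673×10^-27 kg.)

E_n ∝ 1/m at fixed n and L, so the ratio is m_p/m_e = 1.673×10^-27/9.109×10^-31 = 1.84×10^3.

1.84×10^3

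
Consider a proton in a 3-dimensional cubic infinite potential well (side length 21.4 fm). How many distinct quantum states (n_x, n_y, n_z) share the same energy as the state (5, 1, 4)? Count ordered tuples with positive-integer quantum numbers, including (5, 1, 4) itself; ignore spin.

degeneracy = 6

The level has n_x² + n_y² + n_z² = 42. The ordered positive-integer solutions are (1, 4, 5), (1, 5, 4), (4, 1, 5), (4, 5, 1), (5, 1, 4), (5, 4, 1).
That gives 6 states.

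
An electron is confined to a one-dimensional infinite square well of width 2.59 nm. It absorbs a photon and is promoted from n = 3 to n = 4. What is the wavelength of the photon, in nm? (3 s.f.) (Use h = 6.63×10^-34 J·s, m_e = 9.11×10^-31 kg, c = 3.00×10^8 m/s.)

E_1 = h²/(8m_eL²) = 8.991×10^-21 J, so ΔE = (4² − 3²)E_1 = 6.294×10^-20 J.
λ = hc/ΔE = (6.63×10^-34·3.00×10^8)/6.294×10^-20 = 3.16×10^-6 m = 3.16×10^3 nm.

λ = 3.16×10^3 nm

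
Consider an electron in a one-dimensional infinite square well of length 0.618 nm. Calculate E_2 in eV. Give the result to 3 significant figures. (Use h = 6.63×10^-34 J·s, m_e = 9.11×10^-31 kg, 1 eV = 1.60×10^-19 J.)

E_2 = 3.95 eV

For an infinite well E_n = n²h²/(8m_eL²), so E_1 = h²/(8m_eL²) = (6.63×10^-34)²/(8·9.11×10^-31·(6.18×10^-10 m)²) = 1.579×10^-19 J.
Then E_2 = 2²·E_1 = 4·1.579×10^-19 J = 6.316×10^-19 J.
Converting, E_2 = 6.316×10^-19 J / (1.60×10^-19 J/eV) = 3.95 eV.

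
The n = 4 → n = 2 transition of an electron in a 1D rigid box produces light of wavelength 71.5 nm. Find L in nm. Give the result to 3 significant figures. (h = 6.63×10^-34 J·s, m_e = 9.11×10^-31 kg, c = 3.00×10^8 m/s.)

L = 0.510 nm

The photon carries ΔE = hc/λ = 6.63×10^-34·3.00×10^8/7.15×10^-8 m = 2.782×10^-18 J.
Since ΔE = (4² − 2²)E_1, E_1 = 2.318×10^-19 J, and L = h/√(8m_eE_1) = 5.10×10^-10 m = 0.510 nm.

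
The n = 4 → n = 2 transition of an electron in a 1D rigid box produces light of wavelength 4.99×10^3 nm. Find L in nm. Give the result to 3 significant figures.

L = 4.26 nm

The photon carries ΔE = hc/λ = 6.626×10^-34·2.998×10^8/4.99×10^-6 m = 3.981×10^-20 J.
Since ΔE = (4² − 2²)E_1, E_1 = 3.318×10^-21 J, and L = h/√(8m_eE_1) = 4.26×10^-9 m = 4.26 nm.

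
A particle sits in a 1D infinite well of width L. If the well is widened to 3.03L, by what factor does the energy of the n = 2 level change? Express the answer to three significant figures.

0.109

E_n ∝ 1/L², so the energy scales by 1/3.03² = 0.109.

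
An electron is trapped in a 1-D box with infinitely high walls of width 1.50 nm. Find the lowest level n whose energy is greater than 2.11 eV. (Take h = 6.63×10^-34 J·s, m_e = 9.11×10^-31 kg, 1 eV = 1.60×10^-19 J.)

E_1 = h²/(8m_eL²) = 2.681×10^-20 J = 0.1676 eV.
Need n² > 2.11/0.1676 = 12.59, i.e. n > 3.548.
The smallest integer satisfying this is n = 4.

n = 4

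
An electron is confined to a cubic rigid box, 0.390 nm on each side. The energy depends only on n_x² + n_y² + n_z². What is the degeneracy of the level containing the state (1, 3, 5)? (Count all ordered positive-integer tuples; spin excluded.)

degeneracy = 6

The level has n_x² + n_y² + n_z² = 35. The ordered positive-integer solutions are (1, 3, 5), (1, 5, 3), (3, 1, 5), (3, 5, 1), (5, 1, 3), (5, 3, 1).
That gives 6 states.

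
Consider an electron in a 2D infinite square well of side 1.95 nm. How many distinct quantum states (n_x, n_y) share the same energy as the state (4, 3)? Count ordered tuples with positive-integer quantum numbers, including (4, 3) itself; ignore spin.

degeneracy = 2

The level has n_x² + n_y² = 25. The ordered positive-integer solutions are (3, 4), (4, 3).
That gives 2 states.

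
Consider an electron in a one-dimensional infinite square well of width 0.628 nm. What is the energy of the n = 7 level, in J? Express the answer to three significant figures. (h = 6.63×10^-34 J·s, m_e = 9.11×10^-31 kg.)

For an infinite well E_n = n²h²/(8m_eL²), so E_1 = h²/(8m_eL²) = (6.63×10^-34)²/(8·9.11×10^-31·(6.28×10^-10 m)²) = 1.529×10^-19 J.
Then E_7 = 7²·E_1 = 49·1.529×10^-19 J = 7.49×10^-18 J.

E_7 = 7.49×10^-18 J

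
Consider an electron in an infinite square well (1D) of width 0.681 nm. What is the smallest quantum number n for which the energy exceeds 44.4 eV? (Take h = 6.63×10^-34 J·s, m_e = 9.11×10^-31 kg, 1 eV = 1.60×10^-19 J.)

n = 8

E_1 = h²/(8m_eL²) = 1.301×10^-19 J = 0.8131 eV.
Need n² > 44.4/0.8131 = 54.61, i.e. n > 7.390.
The smallest integer satisfying this is n = 8.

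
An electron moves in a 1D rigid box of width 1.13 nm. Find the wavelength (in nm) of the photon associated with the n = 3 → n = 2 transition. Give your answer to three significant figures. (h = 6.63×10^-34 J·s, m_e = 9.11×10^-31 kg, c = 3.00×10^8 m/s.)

E_1 = h²/(8m_eL²) = 4.723×10^-20 J, so ΔE = (3² − 2²)E_1 = 2.361×10^-19 J.
λ = hc/ΔE = (6.63×10^-34·3.00×10^8)/2.361×10^-19 = 8.42×10^-7 m = 842 nm.

λ = 842 nm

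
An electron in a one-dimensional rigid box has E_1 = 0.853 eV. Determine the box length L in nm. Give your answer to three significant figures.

L = 0.664 nm

From E_n = n²h²/(8m_eL²), L = n·h/√(8m_eE_n).
E_1 = 0.853 eV = 1.367×10^-19 J, so L = 1·6.626×10^-34/√(8·9.109×10^-31·1.367×10^-19) = 6.64×10^-10 m = 0.664 nm.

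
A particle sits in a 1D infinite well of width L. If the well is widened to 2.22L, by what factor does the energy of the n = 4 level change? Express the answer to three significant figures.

E_n ∝ 1/L², so the energy scales by 1/2.22² = 0.203.

0.203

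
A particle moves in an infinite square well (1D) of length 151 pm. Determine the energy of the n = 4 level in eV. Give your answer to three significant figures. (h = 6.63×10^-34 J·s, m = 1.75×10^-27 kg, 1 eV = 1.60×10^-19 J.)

E_4 = 0.138 eV

For an infinite well E_n = n²h²/(8mL²), so E_1 = h²/(8mL²) = (6.63×10^-34)²/(8·1.75×10^-27·(1.51×10^-10 m)²) = 1.377×10^-21 J.
Then E_4 = 4²·E_1 = 16·1.377×10^-21 J = 2.203×10^-20 J.
Converting, E_4 = 2.203×10^-20 J / (1.60×10^-19 J/eV) = 0.138 eV.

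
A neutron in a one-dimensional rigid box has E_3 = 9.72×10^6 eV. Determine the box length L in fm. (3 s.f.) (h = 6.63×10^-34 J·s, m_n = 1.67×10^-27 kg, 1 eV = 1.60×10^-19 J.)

From E_n = n²h²/(8m_nL²), L = n·h/√(8m_nE_n).
E_3 = 9.72×10^6 eV = 1.555×10^-12 J, so L = 3·6.63×10^-34/√(8·1.67×10^-27·1.555×10^-12) = 1.38×10^-14 m = 13.8 fm.

L = 13.8 fm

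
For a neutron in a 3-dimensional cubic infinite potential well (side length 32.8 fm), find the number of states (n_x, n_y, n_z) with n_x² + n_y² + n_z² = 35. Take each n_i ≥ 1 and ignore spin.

The level has n_x² + n_y² + n_z² = 35. The ordered positive-integer solutions are (1, 3, 5), (1, 5, 3), (3, 1, 5), (3, 5, 1), (5, 1, 3), (5, 3, 1).
That gives 6 states.

degeneracy = 6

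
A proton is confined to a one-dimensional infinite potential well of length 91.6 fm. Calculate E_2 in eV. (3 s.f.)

For an infinite well E_n = n²h²/(8m_pL²), so E_1 = h²/(8m_pL²) = (6.626×10^-34)²/(8·1.673×10^-27·(9.16×10^-14 m)²) = 3.910×10^-15 J.
Then E_2 = 2²·E_1 = 4·3.910×10^-15 J = 1.564×10^-14 J.
Converting, E_2 = 1.564×10^-14 J / (1.602×10^-19 J/eV) = 9.76×10^4 eV.

E_2 = 9.76×10^4 eV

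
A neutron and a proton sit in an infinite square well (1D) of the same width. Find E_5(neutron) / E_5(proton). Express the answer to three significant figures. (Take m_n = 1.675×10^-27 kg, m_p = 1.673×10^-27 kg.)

E_n ∝ 1/m at fixed n and L, so the ratio is m_p/m_n = 1.673×10^-27/1.675×10^-27 = 0.999.

0.999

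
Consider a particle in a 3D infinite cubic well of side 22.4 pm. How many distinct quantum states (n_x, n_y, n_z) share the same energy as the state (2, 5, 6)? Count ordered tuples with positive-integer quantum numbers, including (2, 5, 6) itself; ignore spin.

degeneracy = 6

The level has n_x² + n_y² + n_z² = 65. The ordered positive-integer solutions are (2, 5, 6), (2, 6, 5), (5, 2, 6), (5, 6, 2), (6, 2, 5), (6, 5, 2).
That gives 6 states.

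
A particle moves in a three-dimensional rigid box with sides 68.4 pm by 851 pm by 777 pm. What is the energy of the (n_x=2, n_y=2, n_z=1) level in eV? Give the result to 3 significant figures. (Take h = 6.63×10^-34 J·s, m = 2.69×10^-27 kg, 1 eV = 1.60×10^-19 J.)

E = 0.110 eV

For a 3D rectangular well E = (h²/8m)·Σ n_i²/L_i² = (6.63×10^-34)²/(8·2.69×10^-27) · [2²/(68.4 pm)² + 2²/(851 pm)² + 1²/(777 pm)²].
Evaluating gives E = 1.761×10^-20 J = 0.110 eV.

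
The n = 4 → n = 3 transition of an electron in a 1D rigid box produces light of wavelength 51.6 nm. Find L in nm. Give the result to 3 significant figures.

The photon carries ΔE = hc/λ = 6.626×10^-34·2.998×10^8/5.16×10^-8 m = 3.850×10^-18 J.
Since ΔE = (4² − 3²)E_1, E_1 = 5.500×10^-19 J, and L = h/√(8m_eE_1) = 3.31×10^-10 m = 0.331 nm.

L = 0.331 nm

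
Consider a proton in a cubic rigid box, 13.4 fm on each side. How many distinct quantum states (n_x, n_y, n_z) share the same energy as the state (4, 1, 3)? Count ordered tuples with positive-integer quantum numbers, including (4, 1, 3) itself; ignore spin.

The level has n_x² + n_y² + n_z² = 26. The ordered positive-integer solutions are (1, 3, 4), (1, 4, 3), (3, 1, 4), (3, 4, 1), (4, 1, 3), (4, 3, 1).
That gives 6 states.

degeneracy = 6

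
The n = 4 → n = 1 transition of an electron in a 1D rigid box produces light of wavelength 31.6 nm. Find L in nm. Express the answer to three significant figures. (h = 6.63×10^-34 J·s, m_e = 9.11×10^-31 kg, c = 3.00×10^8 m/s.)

The photon carries ΔE = hc/λ = 6.63×10^-34·3.00×10^8/3.16×10^-8 m = 6.294×10^-18 J.
Since ΔE = (4² − 1²)E_1, E_1 = 4.196×10^-19 J, and L = h/√(8m_eE_1) = 3.79×10^-10 m = 0.379 nm.

L = 0.379 nm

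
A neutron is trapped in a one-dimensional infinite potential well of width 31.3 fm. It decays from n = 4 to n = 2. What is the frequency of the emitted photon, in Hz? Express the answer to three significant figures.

E_1 = h²/(8m_nL²) = 3.344×10^-14 J and ΔE = (4² − 2²)E_1 = 4.013×10^-13 J.
f = ΔE/h = 4.013×10^-13/6.626×10^-34 = 6.06×10^20 Hz.

f = 6.06×10^20 Hz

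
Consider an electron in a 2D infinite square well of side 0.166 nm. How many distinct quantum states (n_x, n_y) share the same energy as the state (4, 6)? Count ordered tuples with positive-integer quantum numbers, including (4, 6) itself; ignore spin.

degeneracy = 2

The level has n_x² + n_y² = 52. The ordered positive-integer solutions are (4, 6), (6, 4).
That gives 2 states.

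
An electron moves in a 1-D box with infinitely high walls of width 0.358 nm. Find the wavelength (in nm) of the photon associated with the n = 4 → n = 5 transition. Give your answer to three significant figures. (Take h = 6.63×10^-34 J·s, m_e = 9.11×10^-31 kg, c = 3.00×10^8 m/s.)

E_1 = h²/(8m_eL²) = 4.706×10^-19 J, so ΔE = (5² − 4²)E_1 = 4.235×10^-18 J.
λ = hc/ΔE = (6.63×10^-34·3.00×10^8)/4.235×10^-18 = 4.70×10^-8 m = 47.0 nm.

λ = 47.0 nm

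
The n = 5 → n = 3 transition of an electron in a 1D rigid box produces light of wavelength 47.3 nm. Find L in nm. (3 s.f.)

L = 0.479 nm

The photon carries ΔE = hc/λ = 6.626×10^-34·2.998×10^8/4.73×10^-8 m = 4.200×10^-18 J.
Since ΔE = (5² − 3²)E_1, E_1 = 2.625×10^-19 J, and L = h/√(8m_eE_1) = 4.79×10^-10 m = 0.479 nm.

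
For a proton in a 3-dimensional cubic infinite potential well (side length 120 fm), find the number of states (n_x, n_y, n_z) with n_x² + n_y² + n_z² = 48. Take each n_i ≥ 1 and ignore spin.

The level has n_x² + n_y² + n_z² = 48. The ordered positive-integer solutions are (4, 4, 4).
That gives 1 state.

degeneracy = 1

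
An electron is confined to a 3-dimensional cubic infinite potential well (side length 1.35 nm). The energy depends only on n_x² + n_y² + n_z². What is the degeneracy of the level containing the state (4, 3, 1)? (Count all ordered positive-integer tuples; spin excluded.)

degeneracy = 6

The level has n_x² + n_y² + n_z² = 26. The ordered positive-integer solutions are (1, 3, 4), (1, 4, 3), (3, 1, 4), (3, 4, 1), (4, 1, 3), (4, 3, 1).
That gives 6 states.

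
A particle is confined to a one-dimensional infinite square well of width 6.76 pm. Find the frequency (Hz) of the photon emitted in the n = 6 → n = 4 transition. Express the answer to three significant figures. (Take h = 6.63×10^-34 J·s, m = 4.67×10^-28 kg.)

E_1 = h²/(8mL²) = 2.575×10^-18 J and ΔE = (6² − 4²)E_1 = 5.150×10^-17 J.
f = ΔE/h = 5.150×10^-17/6.63×10^-34 = 7.77×10^16 Hz.

f = 7.77×10^16 Hz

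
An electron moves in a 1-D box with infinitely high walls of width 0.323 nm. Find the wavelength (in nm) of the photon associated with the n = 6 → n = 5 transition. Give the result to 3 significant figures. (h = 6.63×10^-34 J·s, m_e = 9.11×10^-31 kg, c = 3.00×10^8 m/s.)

E_1 = h²/(8m_eL²) = 5.781×10^-19 J, so ΔE = (6² − 5²)E_1 = 6.359×10^-18 J.
λ = hc/ΔE = (6.63×10^-34·3.00×10^8)/6.359×10^-18 = 3.13×10^-8 m = 31.3 nm.

λ = 31.3 nm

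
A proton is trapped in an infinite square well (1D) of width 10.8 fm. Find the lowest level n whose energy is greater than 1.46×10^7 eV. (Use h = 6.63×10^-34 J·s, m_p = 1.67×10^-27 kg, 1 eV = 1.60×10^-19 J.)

n = 3

E_1 = h²/(8m_pL²) = 2.821×10^-13 J = 1.763×10^6 eV.
Need n² > 1.46×10^7/1.763×10^6 = 8.281, i.e. n > 2.878.
The smallest integer satisfying this is n = 3.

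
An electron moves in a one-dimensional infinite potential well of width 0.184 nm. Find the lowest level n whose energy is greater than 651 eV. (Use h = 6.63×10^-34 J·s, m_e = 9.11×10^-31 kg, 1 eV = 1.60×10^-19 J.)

E_1 = h²/(8m_eL²) = 1.781×10^-18 J = 11.13 eV.
Need n² > 651/11.13 = 58.49, i.e. n > 7.648.
The smallest integer satisfying this is n = 8.

n = 8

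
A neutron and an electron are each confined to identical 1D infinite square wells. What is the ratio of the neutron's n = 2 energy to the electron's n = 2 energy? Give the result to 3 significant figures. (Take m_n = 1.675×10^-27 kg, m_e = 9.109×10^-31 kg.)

E_n ∝ 1/m at fixed n and L, so the ratio is m_e/m_n = 9.109×10^-31/1.675×10^-27 = 5.44×10^-4.

5.44×10^-4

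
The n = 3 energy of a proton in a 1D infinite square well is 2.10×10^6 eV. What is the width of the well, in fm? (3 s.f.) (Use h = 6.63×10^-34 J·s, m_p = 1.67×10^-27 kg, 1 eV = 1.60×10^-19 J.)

L = 29.7 fm

From E_n = n²h²/(8m_pL²), L = n·h/√(8m_pE_n).
E_3 = 2.10×10^6 eV = 3.360×10^-13 J, so L = 3·6.63×10^-34/√(8·1.67×10^-27·3.360×10^-13) = 2.97×10^-14 m = 29.7 fm.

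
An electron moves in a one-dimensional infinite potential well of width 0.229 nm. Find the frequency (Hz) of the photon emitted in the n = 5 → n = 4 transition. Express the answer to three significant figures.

E_1 = h²/(8m_eL²) = 1.149×10^-18 J and ΔE = (5² − 4²)E_1 = 1.034×10^-17 J.
f = ΔE/h = 1.034×10^-17/6.626×10^-34 = 1.56×10^16 Hz.

f = 1.56×10^16 Hz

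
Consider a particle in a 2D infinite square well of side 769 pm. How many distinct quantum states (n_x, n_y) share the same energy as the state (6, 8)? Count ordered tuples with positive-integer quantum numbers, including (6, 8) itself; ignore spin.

The level has n_x² + n_y² = 100. The ordered positive-integer solutions are (6, 8), (8, 6).
That gives 2 states.

degeneracy = 2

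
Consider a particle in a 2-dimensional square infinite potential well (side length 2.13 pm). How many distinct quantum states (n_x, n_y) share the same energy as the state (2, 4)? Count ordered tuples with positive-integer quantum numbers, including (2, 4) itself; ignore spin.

The level has n_x² + n_y² = 20. The ordered positive-integer solutions are (2, 4), (4, 2).
That gives 2 states.

degeneracy = 2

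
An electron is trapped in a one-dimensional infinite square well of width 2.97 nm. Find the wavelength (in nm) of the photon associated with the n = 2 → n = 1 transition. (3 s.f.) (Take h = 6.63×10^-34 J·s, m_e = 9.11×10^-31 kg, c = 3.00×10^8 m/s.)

λ = 9.70×10^3 nm

E_1 = h²/(8m_eL²) = 6.838×10^-21 J, so ΔE = (2² − 1²)E_1 = 2.051×10^-20 J.
λ = hc/ΔE = (6.63×10^-34·3.00×10^8)/2.051×10^-20 = 9.70×10^-6 m = 9.70×10^3 nm.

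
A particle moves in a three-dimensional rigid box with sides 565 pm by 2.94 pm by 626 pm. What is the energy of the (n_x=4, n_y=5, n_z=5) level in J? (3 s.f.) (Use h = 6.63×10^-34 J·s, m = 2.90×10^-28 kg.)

For a 3D rectangular well E = (h²/8m)·Σ n_i²/L_i² = (6.63×10^-34)²/(8·2.90×10^-28) · [4²/(565 pm)² + 5²/(2.94 pm)² + 5²/(626 pm)²].
Evaluating gives E = 5.48×10^-16 J.

E = 5.48×10^-16 J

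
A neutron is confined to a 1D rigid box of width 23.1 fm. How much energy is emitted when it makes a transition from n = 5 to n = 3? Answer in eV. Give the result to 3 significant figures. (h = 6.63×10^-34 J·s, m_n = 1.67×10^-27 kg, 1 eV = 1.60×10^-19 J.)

|ΔE| = 6.17×10^6 eV

E_1 = h²/(8m_nL²) = 6.166×10^-14 J.
|ΔE| = |5² − 3²|·E_1 = 16·6.166×10^-14 J = 9.866×10^-13 J = 6.17×10^6 eV.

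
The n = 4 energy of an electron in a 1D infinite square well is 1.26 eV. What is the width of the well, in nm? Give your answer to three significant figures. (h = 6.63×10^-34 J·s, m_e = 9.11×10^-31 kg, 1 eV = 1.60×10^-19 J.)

L = 2.19 nm

From E_n = n²h²/(8m_eL²), L = n·h/√(8m_eE_n).
E_4 = 1.26 eV = 2.016×10^-19 J, so L = 4·6.63×10^-34/√(8·9.11×10^-31·2.016×10^-19) = 2.19×10^-9 m = 2.19 nm.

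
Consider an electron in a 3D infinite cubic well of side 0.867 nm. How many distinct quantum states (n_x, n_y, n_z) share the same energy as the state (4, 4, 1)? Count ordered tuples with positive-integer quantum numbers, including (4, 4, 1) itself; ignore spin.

The level has n_x² + n_y² + n_z² = 33. The ordered positive-integer solutions are (1, 4, 4), (2, 2, 5), (2, 5, 2), (4, 1, 4), (4, 4, 1), (5, 2, 2).
That gives 6 states.

degeneracy = 6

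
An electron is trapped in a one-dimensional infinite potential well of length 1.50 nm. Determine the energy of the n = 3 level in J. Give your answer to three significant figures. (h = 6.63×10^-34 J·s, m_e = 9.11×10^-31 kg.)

E_3 = 2.41×10^-19 J

For an infinite well E_n = n²h²/(8m_eL²), so E_1 = h²/(8m_eL²) = (6.63×10^-34)²/(8·9.11×10^-31·(1.50×10^-9 m)²) = 2.681×10^-20 J.
Then E_3 = 3²·E_1 = 9·2.681×10^-20 J = 2.41×10^-19 J.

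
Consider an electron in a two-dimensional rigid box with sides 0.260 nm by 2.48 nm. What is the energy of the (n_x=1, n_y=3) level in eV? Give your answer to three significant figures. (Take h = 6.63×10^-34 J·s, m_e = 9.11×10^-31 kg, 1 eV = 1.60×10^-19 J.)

For a 2D rectangular well E = (h²/8m_e)·Σ n_i²/L_i² = (6.63×10^-34)²/(8·9.11×10^-31) · [1²/(0.260 nm)² + 3²/(2.48 nm)²].
Evaluating gives E = 9.805×10^-19 J = 6.13 eV.

E = 6.13 eV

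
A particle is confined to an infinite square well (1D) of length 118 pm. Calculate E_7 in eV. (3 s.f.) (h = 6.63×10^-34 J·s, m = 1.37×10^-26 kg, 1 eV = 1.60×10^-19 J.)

E_7 = 0.0882 eV

For an infinite well E_n = n²h²/(8mL²), so E_1 = h²/(8mL²) = (6.63×10^-34)²/(8·1.37×10^-26·(1.18×10^-10 m)²) = 2.880×10^-22 J.
Then E_7 = 7²·E_1 = 49·2.880×10^-22 J = 1.411×10^-20 J.
Converting, E_7 = 1.411×10^-20 J / (1.60×10^-19 J/eV) = 0.0882 eV.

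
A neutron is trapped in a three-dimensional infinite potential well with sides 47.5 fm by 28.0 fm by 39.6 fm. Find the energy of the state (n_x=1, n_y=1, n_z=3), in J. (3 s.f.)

E = 2.44×10^-13 J

For a 3D rectangular well E = (h²/8m_n)·Σ n_i²/L_i² = (6.626×10^-34)²/(8·1.675×10^-27) · [1²/(47.5 fm)² + 1²/(28.0 fm)² + 3²/(39.6 fm)²].
Evaluating gives E = 2.44×10^-13 J.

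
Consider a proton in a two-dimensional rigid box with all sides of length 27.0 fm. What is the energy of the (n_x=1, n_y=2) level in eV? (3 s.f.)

E = 1.40×10^6 eV

For a 2D rectangular well E = (h²/8m_p)·Σ n_i²/L_i² = (6.626×10^-34)²/(8·1.673×10^-27) · [1²/(27.0 fm)² + 2²/(27.0 fm)²].
Evaluating gives E = 2.250×10^-13 J = 1.40×10^6 eV.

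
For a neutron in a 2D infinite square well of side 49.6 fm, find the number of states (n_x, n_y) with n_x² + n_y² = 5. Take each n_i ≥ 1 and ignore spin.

The level has n_x² + n_y² = 5. The ordered positive-integer solutions are (1, 2), (2, 1).
That gives 2 states.

degeneracy = 2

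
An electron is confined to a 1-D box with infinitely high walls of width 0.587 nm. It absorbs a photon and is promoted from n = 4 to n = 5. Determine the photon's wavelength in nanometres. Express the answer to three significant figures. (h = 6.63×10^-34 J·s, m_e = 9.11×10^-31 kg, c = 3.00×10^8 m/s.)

λ = 126 nm

E_1 = h²/(8m_eL²) = 1.750×10^-19 J, so ΔE = (5² − 4²)E_1 = 1.575×10^-18 J.
λ = hc/ΔE = (6.63×10^-34·3.00×10^8)/1.575×10^-18 = 1.26×10^-7 m = 126 nm.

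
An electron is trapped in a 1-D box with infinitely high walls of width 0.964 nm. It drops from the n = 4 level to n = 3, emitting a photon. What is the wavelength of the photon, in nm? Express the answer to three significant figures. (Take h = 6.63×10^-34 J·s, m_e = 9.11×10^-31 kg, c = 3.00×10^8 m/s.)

λ = 438 nm

E_1 = h²/(8m_eL²) = 6.490×10^-20 J, so ΔE = (4² − 3²)E_1 = 4.543×10^-19 J.
λ = hc/ΔE = (6.63×10^-34·3.00×10^8)/4.543×10^-19 = 4.38×10^-7 m = 438 nm.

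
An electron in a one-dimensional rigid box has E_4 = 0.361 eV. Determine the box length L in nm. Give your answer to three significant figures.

L = 4.08 nm

From E_n = n²h²/(8m_eL²), L = n·h/√(8m_eE_n).
E_4 = 0.361 eV = 5.783×10^-20 J, so L = 4·6.626×10^-34/√(8·9.109×10^-31·5.783×10^-20) = 4.08×10^-9 m = 4.08 nm.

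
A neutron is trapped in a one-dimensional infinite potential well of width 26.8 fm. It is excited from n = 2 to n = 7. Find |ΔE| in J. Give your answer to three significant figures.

E_1 = h²/(8m_nL²) = 4.562×10^-14 J.
|ΔE| = |2² − 7²|·E_1 = 45·4.562×10^-14 J = 2.05×10^-12 J.

|ΔE| = 2.05×10^-12 J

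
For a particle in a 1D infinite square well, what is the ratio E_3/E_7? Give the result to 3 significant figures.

0.184

E_n ∝ n², so E_3/E_7 = 3²/7² = 9/49 = 0.184.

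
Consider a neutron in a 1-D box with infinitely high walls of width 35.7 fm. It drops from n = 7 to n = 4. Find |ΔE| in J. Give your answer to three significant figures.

|ΔE| = 8.48×10^-13 J

E_1 = h²/(8m_nL²) = 2.571×10^-14 J.
|ΔE| = |7² − 4²|·E_1 = 33·2.571×10^-14 J = 8.48×10^-13 J.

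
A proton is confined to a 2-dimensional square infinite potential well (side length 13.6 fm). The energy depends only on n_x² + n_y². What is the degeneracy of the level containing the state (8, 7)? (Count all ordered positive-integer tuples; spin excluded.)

The level has n_x² + n_y² = 113. The ordered positive-integer solutions are (7, 8), (8, 7).
That gives 2 states.

degeneracy = 2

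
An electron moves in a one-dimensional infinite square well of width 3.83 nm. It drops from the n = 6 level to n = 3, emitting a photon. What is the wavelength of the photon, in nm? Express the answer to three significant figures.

E_1 = h²/(8m_eL²) = 4.107×10^-21 J, so ΔE = (6² − 3²)E_1 = 1.109×10^-19 J.
λ = hc/ΔE = (6.626×10^-34·2.998×10^8)/1.109×10^-19 = 1.79×10^-6 m = 1.79×10^3 nm.

λ = 1.79×10^3 nm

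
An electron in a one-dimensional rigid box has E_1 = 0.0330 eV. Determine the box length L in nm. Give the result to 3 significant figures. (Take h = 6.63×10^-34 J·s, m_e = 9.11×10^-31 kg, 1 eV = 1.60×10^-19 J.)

From E_n = n²h²/(8m_eL²), L = n·h/√(8m_eE_n).
E_1 = 0.0330 eV = 5.280×10^-21 J, so L = 1·6.63×10^-34/√(8·9.11×10^-31·5.280×10^-21) = 3.38×10^-9 m = 3.38 nm.

L = 3.38 nm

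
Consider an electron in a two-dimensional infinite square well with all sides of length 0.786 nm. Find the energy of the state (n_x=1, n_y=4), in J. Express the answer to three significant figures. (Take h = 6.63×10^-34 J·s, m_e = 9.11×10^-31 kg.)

For a 2D rectangular well E = (h²/8m_e)·Σ n_i²/L_i² = (6.63×10^-34)²/(8·9.11×10^-31) · [1²/(0.786 nm)² + 4²/(0.786 nm)²].
Evaluating gives E = 1.66×10^-18 J.

E = 1.66×10^-18 J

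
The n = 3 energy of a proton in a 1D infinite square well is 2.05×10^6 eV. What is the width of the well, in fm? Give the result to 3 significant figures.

L = 30.0 fm

From E_n = n²h²/(8m_pL²), L = n·h/√(8m_pE_n).
E_3 = 2.05×10^6 eV = 3.284×10^-13 J, so L = 3·6.626×10^-34/√(8·1.673×10^-27·3.284×10^-13) = 3.00×10^-14 m = 30.0 fm.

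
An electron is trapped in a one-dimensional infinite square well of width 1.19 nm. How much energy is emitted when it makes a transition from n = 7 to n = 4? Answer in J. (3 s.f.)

E_1 = h²/(8m_eL²) = 4.254×10^-20 J.
|ΔE| = |7² − 4²|·E_1 = 33·4.254×10^-20 J = 1.40×10^-18 J.

|ΔE| = 1.40×10^-18 J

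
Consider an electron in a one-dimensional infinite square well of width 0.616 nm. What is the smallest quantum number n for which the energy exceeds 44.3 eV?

E_1 = h²/(8m_eL²) = 1.588×10^-19 J = 0.9913 eV.
Need n² > 44.3/0.9913 = 44.69, i.e. n > 6.685.
The smallest integer satisfying this is n = 7.

n = 7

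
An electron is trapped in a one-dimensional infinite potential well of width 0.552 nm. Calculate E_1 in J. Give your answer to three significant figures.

E_1 = 1.98×10^-19 J

For an infinite well E_n = n²h²/(8m_eL²), so E_1 = h²/(8m_eL²) = (6.626×10^-34)²/(8·9.109×10^-31·(5.52×10^-10 m)²) = 1.977×10^-19 J.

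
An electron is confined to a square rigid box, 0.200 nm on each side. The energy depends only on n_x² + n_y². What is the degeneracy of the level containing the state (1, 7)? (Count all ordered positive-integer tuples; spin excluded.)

The level has n_x² + n_y² = 50. The ordered positive-integer solutions are (1, 7), (5, 5), (7, 1).
That gives 3 states.

degeneracy = 3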